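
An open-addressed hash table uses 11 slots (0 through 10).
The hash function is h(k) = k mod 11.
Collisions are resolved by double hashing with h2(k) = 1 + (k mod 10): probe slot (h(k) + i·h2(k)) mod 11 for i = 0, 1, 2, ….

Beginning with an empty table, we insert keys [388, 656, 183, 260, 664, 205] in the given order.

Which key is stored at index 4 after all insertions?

664

Insert 388: h=3, slot 3 empty → index 3.
Insert 656: h=7, slot 7 empty → index 7.
Insert 183: h=7, h2=4, slot 7 occupied → index 0.
Insert 260: h=7, h2=1, slot 7 occupied → index 8.
Insert 664: h=4, slot 4 empty → index 4.
Insert 205: h=7, h2=6, slot 7 occupied → index 2.
Table: [183, —, 205, 388, 664, —, —, 656, 260, —, —]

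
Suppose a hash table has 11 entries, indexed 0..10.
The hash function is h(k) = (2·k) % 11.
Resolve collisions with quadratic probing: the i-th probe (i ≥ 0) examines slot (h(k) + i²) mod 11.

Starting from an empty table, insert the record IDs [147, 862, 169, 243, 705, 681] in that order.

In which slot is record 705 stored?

147: h=8 -> slot 8
862: h=8, probe 8,9 -> slot 9
169: h=8, probe 8,9,1 -> slot 1
243: h=2 -> slot 2
705: h=2, probe 2,3 -> slot 3
681: h=9, probe 9,10 -> slot 10
Table: [_, 169, 243, 705, _, _, _, _, 147, 862, 681]

3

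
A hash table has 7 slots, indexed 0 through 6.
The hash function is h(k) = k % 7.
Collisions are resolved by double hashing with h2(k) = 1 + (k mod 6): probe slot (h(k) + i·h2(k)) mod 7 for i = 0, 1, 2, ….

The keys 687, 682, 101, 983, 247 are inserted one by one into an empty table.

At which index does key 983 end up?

687: h=1 => slot 1
682: h=3 => slot 3
101: h=3, h2=6, probe 3,2 => slot 2
983: h=3, h2=6, probe 3,2,1,0 => slot 0
247: h=2, h2=2, probe 2,4 => slot 4
Table: [983, 687, 101, 682, 247, _, _]

0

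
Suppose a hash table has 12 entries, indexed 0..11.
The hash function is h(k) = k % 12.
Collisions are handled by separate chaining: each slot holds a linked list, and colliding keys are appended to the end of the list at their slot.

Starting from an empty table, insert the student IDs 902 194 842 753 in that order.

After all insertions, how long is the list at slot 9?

902 → bucket 2
194 → bucket 2 (collision)
842 → bucket 2 (collision)
753 → bucket 9
Final buckets:
0: _
1: _
2: 902 -> 194 -> 842
3: _
4: _
5: _
6: _
7: _
8: _
9: 753
10: _
11: _

1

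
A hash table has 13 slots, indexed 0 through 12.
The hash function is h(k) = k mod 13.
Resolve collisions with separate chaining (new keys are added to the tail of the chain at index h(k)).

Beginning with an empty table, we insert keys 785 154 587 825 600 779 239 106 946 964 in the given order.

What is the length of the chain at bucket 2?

Insert 785: h=5, bucket 5 empty -> new chain.
Insert 154: h=11, bucket 11 empty -> new chain.
Insert 587: h=2, bucket 2 empty -> new chain.
Insert 825: h=6, bucket 6 empty -> new chain.
Insert 600: h=2, bucket 2 nonempty -> append to chain.
Insert 779: h=12, bucket 12 empty -> new chain.
Insert 239: h=5, bucket 5 nonempty -> append to chain.
Insert 106: h=2, bucket 2 nonempty -> append to chain.
Insert 946: h=10, bucket 10 empty -> new chain.
Insert 964: h=2, bucket 2 nonempty -> append to chain.
Final buckets:
0: .
1: .
2: 587 -> 600 -> 106 -> 964
3: .
4: .
5: 785 -> 239
6: 825
7: .
8: .
9: .
10: 946
11: 154
12: 779

4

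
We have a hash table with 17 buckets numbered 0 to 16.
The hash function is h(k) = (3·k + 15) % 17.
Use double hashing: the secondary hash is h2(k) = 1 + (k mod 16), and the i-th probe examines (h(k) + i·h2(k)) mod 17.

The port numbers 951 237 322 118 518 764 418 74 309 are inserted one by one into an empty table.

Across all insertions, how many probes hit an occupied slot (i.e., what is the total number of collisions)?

4

951: h=12 => slot 12
237: h=12, h2=14, probe 12,9 => slot 9
322: h=12, h2=3, probe 12,15 => slot 15
118: h=12, h2=7, probe 12,2 => slot 2
518: h=5 => slot 5
764: h=12, h2=13, probe 12,8 => slot 8
418: h=11 => slot 11
74: h=16 => slot 16
309: h=7 => slot 7
Table: [∅, ∅, 118, ∅, ∅, 518, ∅, 309, 764, 237, ∅, 418, 951, ∅, ∅, 322, 74]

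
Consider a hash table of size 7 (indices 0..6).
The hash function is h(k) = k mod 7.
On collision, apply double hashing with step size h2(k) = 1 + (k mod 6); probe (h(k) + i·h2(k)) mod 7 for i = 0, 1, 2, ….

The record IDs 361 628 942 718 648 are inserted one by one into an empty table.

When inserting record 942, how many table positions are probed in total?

Insert 361: h=4, slot 4 empty -> index 4.
Insert 628: h=5, slot 5 empty -> index 5.
Insert 942: h=4, h2=1, slots 4,5 occupied -> index 6.
Insert 718: h=4, h2=5, slot 4 occupied -> index 2.
Insert 648: h=4, h2=1, slots 4,5,6 occupied -> index 0.
Table: [648, _, 718, _, 361, 628, 942]

3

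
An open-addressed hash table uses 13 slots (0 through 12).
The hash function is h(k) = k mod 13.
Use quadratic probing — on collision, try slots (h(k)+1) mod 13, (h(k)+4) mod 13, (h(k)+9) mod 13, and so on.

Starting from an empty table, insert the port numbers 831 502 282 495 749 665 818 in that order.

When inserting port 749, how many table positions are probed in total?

4

831 hashes to 12; slot 12 is free => place at 12.
502 hashes to 8; slot 8 is free => place at 8.
282 hashes to 9; slot 9 is free => place at 9.
495 hashes to 1; slot 1 is free => place at 1.
749 hashes to 8; 8,9,12 taken => place at 4.
665 hashes to 2; slot 2 is free => place at 2.
818 hashes to 12; 12 taken => place at 0.
Table: [818, 495, 665, _, 749, _, _, _, 502, 282, _, _, 831]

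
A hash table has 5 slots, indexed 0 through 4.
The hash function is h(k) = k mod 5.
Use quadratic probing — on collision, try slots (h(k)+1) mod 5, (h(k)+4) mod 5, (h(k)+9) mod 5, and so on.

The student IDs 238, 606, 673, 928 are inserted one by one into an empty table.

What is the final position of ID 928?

238: h=3 -> slot 3
606: h=1 -> slot 1
673: h=3, probe 3,4 -> slot 4
928: h=3, probe 3,4,2 -> slot 2
Table: [., 606, 928, 238, 673]

2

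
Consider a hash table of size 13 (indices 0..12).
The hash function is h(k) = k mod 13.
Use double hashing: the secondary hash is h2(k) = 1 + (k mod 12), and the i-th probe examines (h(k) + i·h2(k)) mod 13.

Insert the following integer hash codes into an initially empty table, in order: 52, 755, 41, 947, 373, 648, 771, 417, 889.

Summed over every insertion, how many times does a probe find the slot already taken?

3

Insert 52: h=0, slot 0 empty -> index 0.
Insert 755: h=1, slot 1 empty -> index 1.
Insert 41: h=2, slot 2 empty -> index 2.
Insert 947: h=11, slot 11 empty -> index 11.
Insert 373: h=9, slot 9 empty -> index 9.
Insert 648: h=11, h2=1, slot 11 occupied -> index 12.
Insert 771: h=4, slot 4 empty -> index 4.
Insert 417: h=1, h2=10, slots 1,11 occupied -> index 8.
Insert 889: h=5, slot 5 empty -> index 5.
Table: [52, 755, 41, —, 771, 889, —, —, 417, 373, —, 947, 648]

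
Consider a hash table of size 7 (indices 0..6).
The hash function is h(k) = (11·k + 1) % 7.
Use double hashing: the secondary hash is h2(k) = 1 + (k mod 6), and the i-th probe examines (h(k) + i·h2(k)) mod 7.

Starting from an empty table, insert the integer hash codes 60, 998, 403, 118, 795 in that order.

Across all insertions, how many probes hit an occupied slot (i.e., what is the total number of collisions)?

3

Insert 60: h=3, slot 3 empty -> index 3.
Insert 998: h=3, h2=3, slot 3 occupied -> index 6.
Insert 403: h=3, h2=2, slot 3 occupied -> index 5.
Insert 118: h=4, slot 4 empty -> index 4.
Insert 795: h=3, h2=4, slot 3 occupied -> index 0.
Table: [795, _, _, 60, 118, 403, 998]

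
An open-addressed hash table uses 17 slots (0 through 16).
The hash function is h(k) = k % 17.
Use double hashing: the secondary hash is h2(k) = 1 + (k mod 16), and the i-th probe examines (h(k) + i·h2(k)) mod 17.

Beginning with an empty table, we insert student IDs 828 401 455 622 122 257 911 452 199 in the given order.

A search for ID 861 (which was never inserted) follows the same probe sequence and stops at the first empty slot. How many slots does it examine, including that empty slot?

3

828: h=12 -> slot 12
401: h=10 -> slot 10
455: h=13 -> slot 13
622: h=10, h2=15, probe 10,8 -> slot 8
122: h=3 -> slot 3
257: h=2 -> slot 2
911: h=10, h2=16, probe 10,9 -> slot 9
452: h=10, h2=5, probe 10,15 -> slot 15
199: h=12, h2=8, probe 12,3,11 -> slot 11
Table: [., ., 257, 122, ., ., ., ., 622, 911, 401, 199, 828, 455, ., 452, .]
Lookup 861: h=11, h2=14, probe 11,8,5 → slot 5 empty, not found.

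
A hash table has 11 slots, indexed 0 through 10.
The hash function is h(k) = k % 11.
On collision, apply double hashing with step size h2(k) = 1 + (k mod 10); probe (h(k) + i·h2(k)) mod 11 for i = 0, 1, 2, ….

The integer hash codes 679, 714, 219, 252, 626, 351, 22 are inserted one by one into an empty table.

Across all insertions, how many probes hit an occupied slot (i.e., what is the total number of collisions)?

4

679 hashes to 8; slot 8 is free -> place at 8.
714 hashes to 10; slot 10 is free -> place at 10.
219 hashes to 10, h2=10; 10 taken -> place at 9.
252 hashes to 10, h2=3; 10 taken -> place at 2.
626 hashes to 10, h2=7; 10 taken -> place at 6.
351 hashes to 10, h2=2; 10 taken -> place at 1.
22 hashes to 0; slot 0 is free -> place at 0.
Table: [22, 351, 252, -, -, -, 626, -, 679, 219, 714]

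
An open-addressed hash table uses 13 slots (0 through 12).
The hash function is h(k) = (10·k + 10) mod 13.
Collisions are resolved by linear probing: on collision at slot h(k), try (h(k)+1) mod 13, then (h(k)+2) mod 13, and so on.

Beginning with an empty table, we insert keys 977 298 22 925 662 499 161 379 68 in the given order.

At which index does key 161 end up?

10

977: h=4 → slot 4
298: h=0 → slot 0
22: h=9 → slot 9
925: h=4, probe 4,5 → slot 5
662: h=0, probe 0,1 → slot 1
499: h=8 → slot 8
161: h=8, probe 8,9,10 → slot 10
379: h=4, probe 4,5,6 → slot 6
68: h=1, probe 1,2 → slot 2
Table: [298, 662, 68, -, 977, 925, 379, -, 499, 22, 161, -, -]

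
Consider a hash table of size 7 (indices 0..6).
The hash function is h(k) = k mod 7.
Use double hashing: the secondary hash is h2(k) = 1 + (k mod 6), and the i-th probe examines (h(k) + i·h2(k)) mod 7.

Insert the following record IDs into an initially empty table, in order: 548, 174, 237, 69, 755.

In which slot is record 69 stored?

Insert 548: h=2, slot 2 empty -> index 2.
Insert 174: h=6, slot 6 empty -> index 6.
Insert 237: h=6, h2=4, slot 6 occupied -> index 3.
Insert 69: h=6, h2=4, slots 6,3 occupied -> index 0.
Insert 755: h=6, h2=6, slot 6 occupied -> index 5.
Table: [69, —, 548, 237, —, 755, 174]

0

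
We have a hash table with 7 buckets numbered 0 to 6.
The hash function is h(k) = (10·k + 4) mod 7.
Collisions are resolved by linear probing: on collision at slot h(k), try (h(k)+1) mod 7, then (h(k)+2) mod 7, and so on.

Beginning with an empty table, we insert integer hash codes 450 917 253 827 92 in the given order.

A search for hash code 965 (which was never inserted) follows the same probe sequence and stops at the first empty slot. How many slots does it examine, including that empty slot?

Insert 450: h=3, slot 3 empty => index 3.
Insert 917: h=4, slot 4 empty => index 4.
Insert 253: h=0, slot 0 empty => index 0.
Insert 827: h=0, slot 0 occupied => index 1.
Insert 92: h=0, slots 0,1 occupied => index 2.
Table: [253, 827, 92, 450, 917, ∅, ∅]
Lookup 965: h=1, probe 1,2,3,4,5 → slot 5 empty, not found.

5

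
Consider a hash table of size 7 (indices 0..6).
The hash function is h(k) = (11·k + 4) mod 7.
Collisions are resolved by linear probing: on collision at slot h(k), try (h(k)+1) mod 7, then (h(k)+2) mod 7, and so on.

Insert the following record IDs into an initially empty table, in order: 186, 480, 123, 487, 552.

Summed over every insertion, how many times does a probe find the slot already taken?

9

Insert 186: h=6, slot 6 empty -> index 6.
Insert 480: h=6, slot 6 occupied -> index 0.
Insert 123: h=6, slots 6,0 occupied -> index 1.
Insert 487: h=6, slots 6,0,1 occupied -> index 2.
Insert 552: h=0, slots 0,1,2 occupied -> index 3.
Table: [480, 123, 487, 552, _, _, 186]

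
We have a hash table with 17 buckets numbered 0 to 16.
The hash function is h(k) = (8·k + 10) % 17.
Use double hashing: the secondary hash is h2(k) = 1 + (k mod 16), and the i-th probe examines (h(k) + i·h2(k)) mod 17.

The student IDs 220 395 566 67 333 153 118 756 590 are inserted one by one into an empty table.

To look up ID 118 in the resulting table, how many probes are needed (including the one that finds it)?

2

220: h=2 → slot 2
395: h=8 → slot 8
566: h=16 → slot 16
67: h=2, h2=4, probe 2,6 → slot 6
333: h=5 → slot 5
153: h=10 → slot 10
118: h=2, h2=7, probe 2,9 → slot 9
756: h=6, h2=5, probe 6,11 → slot 11
590: h=4 → slot 4
Table: [., ., 220, ., 590, 333, 67, ., 395, 118, 153, 756, ., ., ., ., 566]
Lookup 118: h=2, h2=7, probe 2,9 → found at 9.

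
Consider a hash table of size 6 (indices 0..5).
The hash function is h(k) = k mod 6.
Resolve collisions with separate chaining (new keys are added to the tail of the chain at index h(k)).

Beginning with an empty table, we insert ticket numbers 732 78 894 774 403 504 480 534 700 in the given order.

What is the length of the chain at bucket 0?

Insert 732: h=0, bucket 0 empty -> new chain.
Insert 78: h=0, bucket 0 nonempty -> append to chain.
Insert 894: h=0, bucket 0 nonempty -> append to chain.
Insert 774: h=0, bucket 0 nonempty -> append to chain.
Insert 403: h=1, bucket 1 empty -> new chain.
Insert 504: h=0, bucket 0 nonempty -> append to chain.
Insert 480: h=0, bucket 0 nonempty -> append to chain.
Insert 534: h=0, bucket 0 nonempty -> append to chain.
Insert 700: h=4, bucket 4 empty -> new chain.
Final buckets:
0: 732 -> 78 -> 894 -> 774 -> 504 -> 480 -> 534
1: 403
2: ∅
3: ∅
4: 700
5: ∅

7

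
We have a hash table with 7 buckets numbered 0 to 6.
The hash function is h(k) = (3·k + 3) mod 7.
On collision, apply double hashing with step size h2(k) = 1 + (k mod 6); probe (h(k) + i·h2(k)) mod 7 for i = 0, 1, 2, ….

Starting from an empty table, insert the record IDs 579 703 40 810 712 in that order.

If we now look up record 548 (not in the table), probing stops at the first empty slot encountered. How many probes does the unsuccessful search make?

579: h=4 -> slot 4
703: h=5 -> slot 5
40: h=4, h2=5, probe 4,2 -> slot 2
810: h=4, h2=1, probe 4,5,6 -> slot 6
712: h=4, h2=5, probe 4,2,0 -> slot 0
Table: [712, _, 40, _, 579, 703, 810]
Lookup 548: h=2, h2=3, probe 2,5,1 → slot 1 empty, not found.

3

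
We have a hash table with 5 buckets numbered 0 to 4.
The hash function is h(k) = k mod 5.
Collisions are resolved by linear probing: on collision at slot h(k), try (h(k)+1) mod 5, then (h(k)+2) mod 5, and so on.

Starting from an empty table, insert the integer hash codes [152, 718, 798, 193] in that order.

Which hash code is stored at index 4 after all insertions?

798

152: h=2 -> slot 2
718: h=3 -> slot 3
798: h=3, probe 3,4 -> slot 4
193: h=3, probe 3,4,0 -> slot 0
Table: [193, ∅, 152, 718, 798]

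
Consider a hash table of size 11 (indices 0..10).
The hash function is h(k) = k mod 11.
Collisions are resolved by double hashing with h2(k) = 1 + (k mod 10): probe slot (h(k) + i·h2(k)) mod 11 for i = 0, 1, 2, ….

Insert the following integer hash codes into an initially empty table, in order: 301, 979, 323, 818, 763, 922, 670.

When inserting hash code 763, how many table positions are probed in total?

3

301: h=4 => slot 4
979: h=0 => slot 0
323: h=4, h2=4, probe 4,8 => slot 8
818: h=4, h2=9, probe 4,2 => slot 2
763: h=4, h2=4, probe 4,8,1 => slot 1
922: h=9 => slot 9
670: h=10 => slot 10
Table: [979, 763, 818, ., 301, ., ., ., 323, 922, 670]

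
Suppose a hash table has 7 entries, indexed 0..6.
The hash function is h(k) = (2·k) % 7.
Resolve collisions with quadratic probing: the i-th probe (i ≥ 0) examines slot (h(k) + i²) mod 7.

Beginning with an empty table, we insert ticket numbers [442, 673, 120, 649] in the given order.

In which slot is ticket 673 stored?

442: h=2 → slot 2
673: h=2, probe 2,3 → slot 3
120: h=2, probe 2,3,6 → slot 6
649: h=3, probe 3,4 → slot 4
Table: [-, -, 442, 673, 649, -, 120]

3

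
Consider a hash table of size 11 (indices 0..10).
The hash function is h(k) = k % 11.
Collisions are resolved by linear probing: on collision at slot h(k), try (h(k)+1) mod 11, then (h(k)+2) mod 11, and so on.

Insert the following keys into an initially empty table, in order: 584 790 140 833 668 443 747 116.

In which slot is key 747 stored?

2

584: h=1 → slot 1
790: h=9 → slot 9
140: h=8 → slot 8
833: h=8, probe 8,9,10 → slot 10
668: h=8, probe 8,9,10,0 → slot 0
443: h=3 → slot 3
747: h=10, probe 10,0,1,2 → slot 2
116: h=6 → slot 6
Table: [668, 584, 747, 443, —, —, 116, —, 140, 790, 833]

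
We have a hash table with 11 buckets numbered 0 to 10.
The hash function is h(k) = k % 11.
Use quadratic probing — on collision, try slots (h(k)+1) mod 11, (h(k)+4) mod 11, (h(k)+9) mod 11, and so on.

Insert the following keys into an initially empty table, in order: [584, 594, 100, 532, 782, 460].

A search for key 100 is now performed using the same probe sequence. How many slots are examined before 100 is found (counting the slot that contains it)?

2

584 hashes to 1; slot 1 is free => place at 1.
594 hashes to 0; slot 0 is free => place at 0.
100 hashes to 1; 1 taken => place at 2.
532 hashes to 4; slot 4 is free => place at 4.
782 hashes to 1; 1,2 taken => place at 5.
460 hashes to 9; slot 9 is free => place at 9.
Table: [594, 584, 100, —, 532, 782, —, —, —, 460, —]
Lookup 100: h=1, probe 1,2 → found at 2.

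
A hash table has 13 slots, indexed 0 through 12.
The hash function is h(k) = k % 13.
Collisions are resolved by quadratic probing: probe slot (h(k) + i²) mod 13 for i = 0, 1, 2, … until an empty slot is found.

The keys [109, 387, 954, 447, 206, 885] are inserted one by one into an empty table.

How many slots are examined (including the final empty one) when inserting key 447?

109: h=5 => slot 5
387: h=10 => slot 10
954: h=5, probe 5,6 => slot 6
447: h=5, probe 5,6,9 => slot 9
206: h=11 => slot 11
885: h=1 => slot 1
Table: [—, 885, —, —, —, 109, 954, —, —, 447, 387, 206, —]

3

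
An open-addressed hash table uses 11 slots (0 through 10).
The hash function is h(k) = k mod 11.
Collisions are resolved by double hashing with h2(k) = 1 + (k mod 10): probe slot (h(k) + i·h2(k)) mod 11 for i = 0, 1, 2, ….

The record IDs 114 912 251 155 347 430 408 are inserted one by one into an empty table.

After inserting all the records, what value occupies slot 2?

430

114 hashes to 4; slot 4 is free → place at 4.
912 hashes to 10; slot 10 is free → place at 10.
251 hashes to 9; slot 9 is free → place at 9.
155 hashes to 1; slot 1 is free → place at 1.
347 hashes to 6; slot 6 is free → place at 6.
430 hashes to 1, h2=1; 1 taken → place at 2.
408 hashes to 1, h2=9; 1,10 taken → place at 8.
Table: [—, 155, 430, —, 114, —, 347, —, 408, 251, 912]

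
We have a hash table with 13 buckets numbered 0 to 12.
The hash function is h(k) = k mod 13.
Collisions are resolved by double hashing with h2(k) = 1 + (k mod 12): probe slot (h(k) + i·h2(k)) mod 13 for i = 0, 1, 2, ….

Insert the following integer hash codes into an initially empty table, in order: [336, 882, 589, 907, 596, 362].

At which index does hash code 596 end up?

7

Insert 336: h=11, slot 11 empty => index 11.
Insert 882: h=11, h2=7, slot 11 occupied => index 5.
Insert 589: h=4, slot 4 empty => index 4.
Insert 907: h=10, slot 10 empty => index 10.
Insert 596: h=11, h2=9, slot 11 occupied => index 7.
Insert 362: h=11, h2=3, slot 11 occupied => index 1.
Table: [_, 362, _, _, 589, 882, _, 596, _, _, 907, 336, _]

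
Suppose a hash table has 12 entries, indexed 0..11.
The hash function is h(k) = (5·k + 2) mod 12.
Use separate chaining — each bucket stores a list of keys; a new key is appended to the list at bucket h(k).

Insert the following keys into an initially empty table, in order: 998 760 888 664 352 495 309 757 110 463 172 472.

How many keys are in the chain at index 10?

998 → bucket 0
760 → bucket 10
888 → bucket 2
664 → bucket 10 (collision)
352 → bucket 10 (collision)
495 → bucket 5
309 → bucket 11
757 → bucket 7
110 → bucket 0 (collision)
463 → bucket 1
172 → bucket 10 (collision)
472 → bucket 10 (collision)
Final buckets:
0: 998 -> 110
1: 463
2: 888
3: —
4: —
5: 495
6: —
7: 757
8: —
9: —
10: 760 -> 664 -> 352 -> 172 -> 472
11: 309

5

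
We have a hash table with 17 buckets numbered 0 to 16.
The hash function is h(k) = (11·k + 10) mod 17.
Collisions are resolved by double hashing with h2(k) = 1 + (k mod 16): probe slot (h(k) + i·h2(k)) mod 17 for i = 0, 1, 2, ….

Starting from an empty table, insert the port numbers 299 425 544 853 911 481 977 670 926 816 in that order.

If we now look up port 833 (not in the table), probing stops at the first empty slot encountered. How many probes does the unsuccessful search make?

299 hashes to 1; slot 1 is free -> place at 1.
425 hashes to 10; slot 10 is free -> place at 10.
544 hashes to 10, h2=1; 10 taken -> place at 11.
853 hashes to 9; slot 9 is free -> place at 9.
911 hashes to 1, h2=16; 1 taken -> place at 0.
481 hashes to 14; slot 14 is free -> place at 14.
977 hashes to 13; slot 13 is free -> place at 13.
670 hashes to 2; slot 2 is free -> place at 2.
926 hashes to 13, h2=15; 13,11,9 taken -> place at 7.
816 hashes to 10, h2=1; 10,11 taken -> place at 12.
Table: [911, 299, 670, _, _, _, _, 926, _, 853, 425, 544, 816, 977, 481, _, _]
Lookup 833: h=10, h2=2, probe 10,12,14,16 → slot 16 empty, not found.

4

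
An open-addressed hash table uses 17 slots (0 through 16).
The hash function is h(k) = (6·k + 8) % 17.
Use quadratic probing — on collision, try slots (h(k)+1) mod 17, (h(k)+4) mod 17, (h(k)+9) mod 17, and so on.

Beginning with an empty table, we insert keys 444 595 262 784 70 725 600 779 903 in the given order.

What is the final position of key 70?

444 hashes to 3; slot 3 is free => place at 3.
595 hashes to 8; slot 8 is free => place at 8.
262 hashes to 16; slot 16 is free => place at 16.
784 hashes to 3; 3 taken => place at 4.
70 hashes to 3; 3,4 taken => place at 7.
725 hashes to 6; slot 6 is free => place at 6.
600 hashes to 4; 4 taken => place at 5.
779 hashes to 7; 7,8 taken => place at 11.
903 hashes to 3; 3,4,7 taken => place at 12.
Table: [_, _, _, 444, 784, 600, 725, 70, 595, _, _, 779, 903, _, _, _, 262]

7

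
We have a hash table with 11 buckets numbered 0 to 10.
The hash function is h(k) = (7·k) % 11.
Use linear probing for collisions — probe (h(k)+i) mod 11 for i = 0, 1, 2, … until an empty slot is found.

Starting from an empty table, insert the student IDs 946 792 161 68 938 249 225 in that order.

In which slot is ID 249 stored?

Insert 946: h=0, slot 0 empty -> index 0.
Insert 792: h=0, slot 0 occupied -> index 1.
Insert 161: h=5, slot 5 empty -> index 5.
Insert 68: h=3, slot 3 empty -> index 3.
Insert 938: h=10, slot 10 empty -> index 10.
Insert 249: h=5, slot 5 occupied -> index 6.
Insert 225: h=2, slot 2 empty -> index 2.
Table: [946, 792, 225, 68, —, 161, 249, —, —, —, 938]

6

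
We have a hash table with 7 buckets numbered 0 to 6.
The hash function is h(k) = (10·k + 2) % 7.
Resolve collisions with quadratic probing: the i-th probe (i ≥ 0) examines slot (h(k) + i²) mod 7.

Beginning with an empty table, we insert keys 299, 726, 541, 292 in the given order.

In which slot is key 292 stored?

299: h=3 -> slot 3
726: h=3, probe 3,4 -> slot 4
541: h=1 -> slot 1
292: h=3, probe 3,4,0 -> slot 0
Table: [292, 541, —, 299, 726, —, —]

0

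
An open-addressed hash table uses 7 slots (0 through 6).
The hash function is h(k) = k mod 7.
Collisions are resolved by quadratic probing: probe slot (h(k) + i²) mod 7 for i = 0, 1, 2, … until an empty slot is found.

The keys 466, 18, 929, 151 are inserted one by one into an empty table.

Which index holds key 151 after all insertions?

1

Insert 466: h=4, slot 4 empty => index 4.
Insert 18: h=4, slot 4 occupied => index 5.
Insert 929: h=5, slot 5 occupied => index 6.
Insert 151: h=4, slots 4,5 occupied => index 1.
Table: [∅, 151, ∅, ∅, 466, 18, 929]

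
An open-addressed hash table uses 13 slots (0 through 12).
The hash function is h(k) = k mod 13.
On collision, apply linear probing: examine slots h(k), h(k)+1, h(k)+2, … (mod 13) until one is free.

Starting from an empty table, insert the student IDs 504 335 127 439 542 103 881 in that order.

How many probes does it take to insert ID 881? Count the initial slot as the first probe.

Insert 504: h=10, slot 10 empty → index 10.
Insert 335: h=10, slot 10 occupied → index 11.
Insert 127: h=10, slots 10,11 occupied → index 12.
Insert 439: h=10, slots 10,11,12 occupied → index 0.
Insert 542: h=9, slot 9 empty → index 9.
Insert 103: h=12, slots 12,0 occupied → index 1.
Insert 881: h=10, slots 10,11,12,0,1 occupied → index 2.
Table: [439, 103, 881, -, -, -, -, -, -, 542, 504, 335, 127]

6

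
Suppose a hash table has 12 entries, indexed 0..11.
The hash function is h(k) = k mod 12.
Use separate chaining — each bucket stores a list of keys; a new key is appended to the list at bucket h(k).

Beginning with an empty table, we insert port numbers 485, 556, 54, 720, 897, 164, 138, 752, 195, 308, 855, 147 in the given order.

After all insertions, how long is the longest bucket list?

485 → bucket 5
556 → bucket 4
54 → bucket 6
720 → bucket 0
897 → bucket 9
164 → bucket 8
138 → bucket 6 (collision)
752 → bucket 8 (collision)
195 → bucket 3
308 → bucket 8 (collision)
855 → bucket 3 (collision)
147 → bucket 3 (collision)
Final buckets:
0: 720
1: ∅
2: ∅
3: 195 -> 855 -> 147
4: 556
5: 485
6: 54 -> 138
7: ∅
8: 164 -> 752 -> 308
9: 897
10: ∅
11: ∅

3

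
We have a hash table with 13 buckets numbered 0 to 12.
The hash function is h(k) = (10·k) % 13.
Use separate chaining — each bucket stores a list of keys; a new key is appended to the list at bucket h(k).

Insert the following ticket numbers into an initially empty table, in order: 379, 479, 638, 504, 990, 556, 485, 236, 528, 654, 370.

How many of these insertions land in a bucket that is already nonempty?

4

Insert 379: h=7, bucket 7 empty -> new chain.
Insert 479: h=6, bucket 6 empty -> new chain.
Insert 638: h=10, bucket 10 empty -> new chain.
Insert 504: h=9, bucket 9 empty -> new chain.
Insert 990: h=7, bucket 7 nonempty -> append to chain.
Insert 556: h=9, bucket 9 nonempty -> append to chain.
Insert 485: h=1, bucket 1 empty -> new chain.
Insert 236: h=7, bucket 7 nonempty -> append to chain.
Insert 528: h=2, bucket 2 empty -> new chain.
Insert 654: h=1, bucket 1 nonempty -> append to chain.
Insert 370: h=8, bucket 8 empty -> new chain.
Final buckets:
0: —
1: 485 -> 654
2: 528
3: —
4: —
5: —
6: 479
7: 379 -> 990 -> 236
8: 370
9: 504 -> 556
10: 638
11: —
12: —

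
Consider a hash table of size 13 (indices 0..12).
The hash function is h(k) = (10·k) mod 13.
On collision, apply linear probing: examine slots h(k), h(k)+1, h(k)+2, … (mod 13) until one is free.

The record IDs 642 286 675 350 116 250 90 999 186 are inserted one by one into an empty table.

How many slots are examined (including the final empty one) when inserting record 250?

642: h=11 => slot 11
286: h=0 => slot 0
675: h=3 => slot 3
350: h=3, probe 3,4 => slot 4
116: h=3, probe 3,4,5 => slot 5
250: h=4, probe 4,5,6 => slot 6
90: h=3, probe 3,4,5,6,7 => slot 7
999: h=6, probe 6,7,8 => slot 8
186: h=1 => slot 1
Table: [286, 186, -, 675, 350, 116, 250, 90, 999, -, -, 642, -]

3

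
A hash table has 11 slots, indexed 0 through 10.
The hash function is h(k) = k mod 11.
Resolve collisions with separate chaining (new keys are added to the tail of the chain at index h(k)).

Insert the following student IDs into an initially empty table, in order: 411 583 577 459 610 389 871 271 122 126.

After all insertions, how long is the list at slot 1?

Insert 411: h=4, bucket 4 empty → new chain.
Insert 583: h=0, bucket 0 empty → new chain.
Insert 577: h=5, bucket 5 empty → new chain.
Insert 459: h=8, bucket 8 empty → new chain.
Insert 610: h=5, bucket 5 nonempty → append to chain.
Insert 389: h=4, bucket 4 nonempty → append to chain.
Insert 871: h=2, bucket 2 empty → new chain.
Insert 271: h=7, bucket 7 empty → new chain.
Insert 122: h=1, bucket 1 empty → new chain.
Insert 126: h=5, bucket 5 nonempty → append to chain.
Final buckets:
0: 583
1: 122
2: 871
3: ∅
4: 411 -> 389
5: 577 -> 610 -> 126
6: ∅
7: 271
8: 459
9: ∅
10: ∅

1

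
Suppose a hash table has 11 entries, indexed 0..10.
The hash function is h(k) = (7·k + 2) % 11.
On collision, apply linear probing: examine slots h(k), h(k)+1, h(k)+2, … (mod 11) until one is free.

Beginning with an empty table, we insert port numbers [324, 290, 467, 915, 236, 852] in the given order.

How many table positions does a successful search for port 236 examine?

324 hashes to 4; slot 4 is free → place at 4.
290 hashes to 8; slot 8 is free → place at 8.
467 hashes to 4; 4 taken → place at 5.
915 hashes to 5; 5 taken → place at 6.
236 hashes to 4; 4,5,6 taken → place at 7.
852 hashes to 4; 4,5,6,7,8 taken → place at 9.
Table: [∅, ∅, ∅, ∅, 324, 467, 915, 236, 290, 852, ∅]
Lookup 236: h=4, probe 4,5,6,7 → found at 7.

4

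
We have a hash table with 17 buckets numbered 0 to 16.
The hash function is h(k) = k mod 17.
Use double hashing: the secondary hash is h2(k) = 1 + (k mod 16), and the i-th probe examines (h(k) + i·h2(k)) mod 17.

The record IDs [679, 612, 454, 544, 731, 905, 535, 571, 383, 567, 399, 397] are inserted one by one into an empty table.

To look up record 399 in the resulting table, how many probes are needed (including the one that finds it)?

4

679 hashes to 16; slot 16 is free → place at 16.
612 hashes to 0; slot 0 is free → place at 0.
454 hashes to 12; slot 12 is free → place at 12.
544 hashes to 0, h2=1; 0 taken → place at 1.
731 hashes to 0, h2=12; 0,12 taken → place at 7.
905 hashes to 4; slot 4 is free → place at 4.
535 hashes to 8; slot 8 is free → place at 8.
571 hashes to 10; slot 10 is free → place at 10.
383 hashes to 9; slot 9 is free → place at 9.
567 hashes to 6; slot 6 is free → place at 6.
399 hashes to 8, h2=16; 8,7,6 taken → place at 5.
397 hashes to 6, h2=14; 6 taken → place at 3.
Table: [612, 544, —, 397, 905, 399, 567, 731, 535, 383, 571, —, 454, —, —, —, 679]
Lookup 399: h=8, h2=16, probe 8,7,6,5 → found at 5.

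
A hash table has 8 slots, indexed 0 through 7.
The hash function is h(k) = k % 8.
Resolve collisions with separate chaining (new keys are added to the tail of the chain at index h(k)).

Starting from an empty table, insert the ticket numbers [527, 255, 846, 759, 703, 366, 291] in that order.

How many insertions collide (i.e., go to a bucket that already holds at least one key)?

527 -> bucket 7
255 -> bucket 7 (collision)
846 -> bucket 6
759 -> bucket 7 (collision)
703 -> bucket 7 (collision)
366 -> bucket 6 (collision)
291 -> bucket 3
Final buckets:
0: _
1: _
2: _
3: 291
4: _
5: _
6: 846 -> 366
7: 527 -> 255 -> 759 -> 703

4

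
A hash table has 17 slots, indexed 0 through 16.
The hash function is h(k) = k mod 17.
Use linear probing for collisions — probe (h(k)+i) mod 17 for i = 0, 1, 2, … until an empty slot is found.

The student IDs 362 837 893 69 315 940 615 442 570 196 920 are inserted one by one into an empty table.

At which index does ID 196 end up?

12

Insert 362: h=5, slot 5 empty -> index 5.
Insert 837: h=4, slot 4 empty -> index 4.
Insert 893: h=9, slot 9 empty -> index 9.
Insert 69: h=1, slot 1 empty -> index 1.
Insert 315: h=9, slot 9 occupied -> index 10.
Insert 940: h=5, slot 5 occupied -> index 6.
Insert 615: h=3, slot 3 empty -> index 3.
Insert 442: h=0, slot 0 empty -> index 0.
Insert 570: h=9, slots 9,10 occupied -> index 11.
Insert 196: h=9, slots 9,10,11 occupied -> index 12.
Insert 920: h=2, slot 2 empty -> index 2.
Table: [442, 69, 920, 615, 837, 362, 940, ∅, ∅, 893, 315, 570, 196, ∅, ∅, ∅, ∅]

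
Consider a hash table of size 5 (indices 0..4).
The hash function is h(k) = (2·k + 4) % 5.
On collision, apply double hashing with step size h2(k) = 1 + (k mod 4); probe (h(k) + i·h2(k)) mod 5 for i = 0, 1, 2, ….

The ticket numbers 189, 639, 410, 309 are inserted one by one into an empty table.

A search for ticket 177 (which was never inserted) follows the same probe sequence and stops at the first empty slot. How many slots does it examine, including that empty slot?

Insert 189: h=2, slot 2 empty -> index 2.
Insert 639: h=2, h2=4, slot 2 occupied -> index 1.
Insert 410: h=4, slot 4 empty -> index 4.
Insert 309: h=2, h2=2, slots 2,4,1 occupied -> index 3.
Table: [—, 639, 189, 309, 410]
Lookup 177: h=3, h2=2, probe 3,0 → slot 0 empty, not found.

2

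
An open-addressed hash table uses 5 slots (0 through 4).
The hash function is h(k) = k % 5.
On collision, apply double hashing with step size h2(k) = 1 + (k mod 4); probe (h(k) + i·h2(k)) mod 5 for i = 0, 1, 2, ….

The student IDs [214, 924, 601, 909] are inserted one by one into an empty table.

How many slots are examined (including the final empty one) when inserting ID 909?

214: h=4 → slot 4
924: h=4, h2=1, probe 4,0 → slot 0
601: h=1 → slot 1
909: h=4, h2=2, probe 4,1,3 → slot 3
Table: [924, 601, —, 909, 214]

3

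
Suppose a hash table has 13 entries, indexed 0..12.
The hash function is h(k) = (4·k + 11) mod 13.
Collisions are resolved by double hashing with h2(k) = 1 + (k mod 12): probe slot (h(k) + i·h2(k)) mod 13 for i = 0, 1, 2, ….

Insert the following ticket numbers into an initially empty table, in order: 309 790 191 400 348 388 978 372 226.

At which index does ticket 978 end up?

309: h=12 -> slot 12
790: h=12, h2=11, probe 12,10 -> slot 10
191: h=8 -> slot 8
400: h=12, h2=5, probe 12,4 -> slot 4
348: h=12, h2=1, probe 12,0 -> slot 0
388: h=3 -> slot 3
978: h=10, h2=7, probe 10,4,11 -> slot 11
372: h=4, h2=1, probe 4,5 -> slot 5
226: h=5, h2=11, probe 5,3,1 -> slot 1
Table: [348, 226, ., 388, 400, 372, ., ., 191, ., 790, 978, 309]

11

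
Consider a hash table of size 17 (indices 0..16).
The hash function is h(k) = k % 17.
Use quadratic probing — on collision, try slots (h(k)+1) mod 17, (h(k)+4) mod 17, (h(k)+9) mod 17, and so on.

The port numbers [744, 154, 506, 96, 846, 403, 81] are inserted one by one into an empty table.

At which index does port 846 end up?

0

744: h=13 → slot 13
154: h=1 → slot 1
506: h=13, probe 13,14 → slot 14
96: h=11 → slot 11
846: h=13, probe 13,14,0 → slot 0
403: h=12 → slot 12
81: h=13, probe 13,14,0,5 → slot 5
Table: [846, 154, -, -, -, 81, -, -, -, -, -, 96, 403, 744, 506, -, -]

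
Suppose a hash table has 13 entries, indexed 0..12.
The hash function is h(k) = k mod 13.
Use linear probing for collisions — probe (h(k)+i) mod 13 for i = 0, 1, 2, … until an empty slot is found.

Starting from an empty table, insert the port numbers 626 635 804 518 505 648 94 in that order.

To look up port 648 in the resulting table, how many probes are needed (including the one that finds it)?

626 hashes to 2; slot 2 is free → place at 2.
635 hashes to 11; slot 11 is free → place at 11.
804 hashes to 11; 11 taken → place at 12.
518 hashes to 11; 11,12 taken → place at 0.
505 hashes to 11; 11,12,0 taken → place at 1.
648 hashes to 11; 11,12,0,1,2 taken → place at 3.
94 hashes to 3; 3 taken → place at 4.
Table: [518, 505, 626, 648, 94, _, _, _, _, _, _, 635, 804]
Lookup 648: h=11, probe 11,12,0,1,2,3 → found at 3.

6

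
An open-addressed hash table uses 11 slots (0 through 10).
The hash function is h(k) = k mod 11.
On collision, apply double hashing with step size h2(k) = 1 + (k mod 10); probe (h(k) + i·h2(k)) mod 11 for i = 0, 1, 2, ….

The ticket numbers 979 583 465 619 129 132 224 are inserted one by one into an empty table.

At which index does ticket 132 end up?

6

979: h=0 -> slot 0
583: h=0, h2=4, probe 0,4 -> slot 4
465: h=3 -> slot 3
619: h=3, h2=10, probe 3,2 -> slot 2
129: h=8 -> slot 8
132: h=0, h2=3, probe 0,3,6 -> slot 6
224: h=4, h2=5, probe 4,9 -> slot 9
Table: [979, —, 619, 465, 583, —, 132, —, 129, 224, —]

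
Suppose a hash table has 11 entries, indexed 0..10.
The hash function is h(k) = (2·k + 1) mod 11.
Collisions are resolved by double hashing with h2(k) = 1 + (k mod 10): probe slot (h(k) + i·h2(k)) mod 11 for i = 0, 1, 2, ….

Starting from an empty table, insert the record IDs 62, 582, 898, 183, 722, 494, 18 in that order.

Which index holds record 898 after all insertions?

2

Insert 62: h=4, slot 4 empty → index 4.
Insert 582: h=10, slot 10 empty → index 10.
Insert 898: h=4, h2=9, slot 4 occupied → index 2.
Insert 183: h=4, h2=4, slot 4 occupied → index 8.
Insert 722: h=4, h2=3, slot 4 occupied → index 7.
Insert 494: h=10, h2=5, slots 10,4 occupied → index 9.
Insert 18: h=4, h2=9, slots 4,2 occupied → index 0.
Table: [18, ∅, 898, ∅, 62, ∅, ∅, 722, 183, 494, 582]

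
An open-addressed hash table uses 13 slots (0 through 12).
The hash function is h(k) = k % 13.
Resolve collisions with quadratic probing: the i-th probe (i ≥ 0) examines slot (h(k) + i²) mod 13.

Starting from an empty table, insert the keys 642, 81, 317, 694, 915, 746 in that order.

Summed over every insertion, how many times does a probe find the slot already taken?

10

Insert 642: h=5, slot 5 empty -> index 5.
Insert 81: h=3, slot 3 empty -> index 3.
Insert 317: h=5, slot 5 occupied -> index 6.
Insert 694: h=5, slots 5,6 occupied -> index 9.
Insert 915: h=5, slots 5,6,9 occupied -> index 1.
Insert 746: h=5, slots 5,6,9,1 occupied -> index 8.
Table: [_, 915, _, 81, _, 642, 317, _, 746, 694, _, _, _]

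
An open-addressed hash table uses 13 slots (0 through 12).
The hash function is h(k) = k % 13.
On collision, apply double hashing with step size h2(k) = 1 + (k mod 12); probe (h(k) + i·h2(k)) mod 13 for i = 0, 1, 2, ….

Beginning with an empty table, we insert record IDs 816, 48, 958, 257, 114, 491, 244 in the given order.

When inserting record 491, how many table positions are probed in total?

3

816 hashes to 10; slot 10 is free → place at 10.
48 hashes to 9; slot 9 is free → place at 9.
958 hashes to 9, h2=11; 9 taken → place at 7.
257 hashes to 10, h2=6; 10 taken → place at 3.
114 hashes to 10, h2=7; 10 taken → place at 4.
491 hashes to 10, h2=12; 10,9 taken → place at 8.
244 hashes to 10, h2=5; 10 taken → place at 2.
Table: [-, -, 244, 257, 114, -, -, 958, 491, 48, 816, -, -]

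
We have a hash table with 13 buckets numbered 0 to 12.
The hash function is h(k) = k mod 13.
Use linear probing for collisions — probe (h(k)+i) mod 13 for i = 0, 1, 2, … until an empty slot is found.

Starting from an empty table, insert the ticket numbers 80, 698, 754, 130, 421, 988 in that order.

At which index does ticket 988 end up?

3

80 hashes to 2; slot 2 is free → place at 2.
698 hashes to 9; slot 9 is free → place at 9.
754 hashes to 0; slot 0 is free → place at 0.
130 hashes to 0; 0 taken → place at 1.
421 hashes to 5; slot 5 is free → place at 5.
988 hashes to 0; 0,1,2 taken → place at 3.
Table: [754, 130, 80, 988, ., 421, ., ., ., 698, ., ., .]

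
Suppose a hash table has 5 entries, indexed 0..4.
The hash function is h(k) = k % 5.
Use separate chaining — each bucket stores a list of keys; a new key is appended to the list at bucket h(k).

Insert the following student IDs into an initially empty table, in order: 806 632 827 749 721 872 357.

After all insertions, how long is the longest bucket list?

806 → bucket 1
632 → bucket 2
827 → bucket 2 (collision)
749 → bucket 4
721 → bucket 1 (collision)
872 → bucket 2 (collision)
357 → bucket 2 (collision)
Final buckets:
0: _
1: 806 -> 721
2: 632 -> 827 -> 872 -> 357
3: _
4: 749

4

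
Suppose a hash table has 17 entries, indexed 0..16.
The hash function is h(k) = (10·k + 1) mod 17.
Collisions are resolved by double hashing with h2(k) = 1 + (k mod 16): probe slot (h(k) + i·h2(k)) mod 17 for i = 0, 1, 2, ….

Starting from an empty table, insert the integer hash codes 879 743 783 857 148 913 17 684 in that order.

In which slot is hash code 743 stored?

10

Insert 879: h=2, slot 2 empty -> index 2.
Insert 743: h=2, h2=8, slot 2 occupied -> index 10.
Insert 783: h=11, slot 11 empty -> index 11.
Insert 857: h=3, slot 3 empty -> index 3.
Insert 148: h=2, h2=5, slot 2 occupied -> index 7.
Insert 913: h=2, h2=2, slot 2 occupied -> index 4.
Insert 17: h=1, slot 1 empty -> index 1.
Insert 684: h=7, h2=13, slots 7,3 occupied -> index 16.
Table: [∅, 17, 879, 857, 913, ∅, ∅, 148, ∅, ∅, 743, 783, ∅, ∅, ∅, ∅, 684]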